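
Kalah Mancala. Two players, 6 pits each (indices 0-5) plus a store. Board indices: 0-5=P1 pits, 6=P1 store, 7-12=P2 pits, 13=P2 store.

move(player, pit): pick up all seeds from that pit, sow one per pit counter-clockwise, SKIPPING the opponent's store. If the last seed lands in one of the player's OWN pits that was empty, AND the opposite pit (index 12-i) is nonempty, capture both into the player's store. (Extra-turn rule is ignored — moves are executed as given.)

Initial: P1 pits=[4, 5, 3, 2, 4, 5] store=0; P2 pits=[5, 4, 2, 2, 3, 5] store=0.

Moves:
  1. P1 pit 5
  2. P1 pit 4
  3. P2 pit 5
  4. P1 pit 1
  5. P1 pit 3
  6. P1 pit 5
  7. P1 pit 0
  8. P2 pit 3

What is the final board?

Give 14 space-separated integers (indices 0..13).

Answer: 0 1 6 1 3 0 16 0 7 3 0 4 1 2

Derivation:
Move 1: P1 pit5 -> P1=[4,5,3,2,4,0](1) P2=[6,5,3,3,3,5](0)
Move 2: P1 pit4 -> P1=[4,5,3,2,0,1](2) P2=[7,6,3,3,3,5](0)
Move 3: P2 pit5 -> P1=[5,6,4,3,0,1](2) P2=[7,6,3,3,3,0](1)
Move 4: P1 pit1 -> P1=[5,0,5,4,1,2](3) P2=[8,6,3,3,3,0](1)
Move 5: P1 pit3 -> P1=[5,0,5,0,2,3](4) P2=[9,6,3,3,3,0](1)
Move 6: P1 pit5 -> P1=[5,0,5,0,2,0](5) P2=[10,7,3,3,3,0](1)
Move 7: P1 pit0 -> P1=[0,1,6,1,3,0](16) P2=[0,7,3,3,3,0](1)
Move 8: P2 pit3 -> P1=[0,1,6,1,3,0](16) P2=[0,7,3,0,4,1](2)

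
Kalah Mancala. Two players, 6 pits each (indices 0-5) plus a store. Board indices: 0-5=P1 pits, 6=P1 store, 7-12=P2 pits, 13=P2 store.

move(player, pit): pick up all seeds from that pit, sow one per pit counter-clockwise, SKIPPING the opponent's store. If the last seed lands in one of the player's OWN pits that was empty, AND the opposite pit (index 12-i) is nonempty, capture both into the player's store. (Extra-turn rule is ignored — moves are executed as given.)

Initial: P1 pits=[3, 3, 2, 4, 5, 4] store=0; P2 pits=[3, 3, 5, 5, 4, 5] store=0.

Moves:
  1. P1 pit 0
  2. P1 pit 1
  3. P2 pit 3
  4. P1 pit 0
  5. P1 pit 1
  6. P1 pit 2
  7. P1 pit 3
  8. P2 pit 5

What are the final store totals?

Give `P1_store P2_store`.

Answer: 2 2

Derivation:
Move 1: P1 pit0 -> P1=[0,4,3,5,5,4](0) P2=[3,3,5,5,4,5](0)
Move 2: P1 pit1 -> P1=[0,0,4,6,6,5](0) P2=[3,3,5,5,4,5](0)
Move 3: P2 pit3 -> P1=[1,1,4,6,6,5](0) P2=[3,3,5,0,5,6](1)
Move 4: P1 pit0 -> P1=[0,2,4,6,6,5](0) P2=[3,3,5,0,5,6](1)
Move 5: P1 pit1 -> P1=[0,0,5,7,6,5](0) P2=[3,3,5,0,5,6](1)
Move 6: P1 pit2 -> P1=[0,0,0,8,7,6](1) P2=[4,3,5,0,5,6](1)
Move 7: P1 pit3 -> P1=[0,0,0,0,8,7](2) P2=[5,4,6,1,6,6](1)
Move 8: P2 pit5 -> P1=[1,1,1,1,9,7](2) P2=[5,4,6,1,6,0](2)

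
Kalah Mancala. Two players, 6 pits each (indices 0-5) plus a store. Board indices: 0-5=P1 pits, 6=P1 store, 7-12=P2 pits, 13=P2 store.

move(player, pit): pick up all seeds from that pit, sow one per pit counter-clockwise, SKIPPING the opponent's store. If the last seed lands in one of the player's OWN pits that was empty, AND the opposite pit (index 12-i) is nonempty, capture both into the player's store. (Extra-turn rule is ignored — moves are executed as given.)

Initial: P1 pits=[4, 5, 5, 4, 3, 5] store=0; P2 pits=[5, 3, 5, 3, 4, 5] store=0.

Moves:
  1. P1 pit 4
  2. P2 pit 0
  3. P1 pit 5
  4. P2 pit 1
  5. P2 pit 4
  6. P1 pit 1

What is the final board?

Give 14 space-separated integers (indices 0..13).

Answer: 5 0 7 6 2 1 3 2 0 8 6 0 8 3

Derivation:
Move 1: P1 pit4 -> P1=[4,5,5,4,0,6](1) P2=[6,3,5,3,4,5](0)
Move 2: P2 pit0 -> P1=[4,5,5,4,0,6](1) P2=[0,4,6,4,5,6](1)
Move 3: P1 pit5 -> P1=[4,5,5,4,0,0](2) P2=[1,5,7,5,6,6](1)
Move 4: P2 pit1 -> P1=[4,5,5,4,0,0](2) P2=[1,0,8,6,7,7](2)
Move 5: P2 pit4 -> P1=[5,6,6,5,1,0](2) P2=[1,0,8,6,0,8](3)
Move 6: P1 pit1 -> P1=[5,0,7,6,2,1](3) P2=[2,0,8,6,0,8](3)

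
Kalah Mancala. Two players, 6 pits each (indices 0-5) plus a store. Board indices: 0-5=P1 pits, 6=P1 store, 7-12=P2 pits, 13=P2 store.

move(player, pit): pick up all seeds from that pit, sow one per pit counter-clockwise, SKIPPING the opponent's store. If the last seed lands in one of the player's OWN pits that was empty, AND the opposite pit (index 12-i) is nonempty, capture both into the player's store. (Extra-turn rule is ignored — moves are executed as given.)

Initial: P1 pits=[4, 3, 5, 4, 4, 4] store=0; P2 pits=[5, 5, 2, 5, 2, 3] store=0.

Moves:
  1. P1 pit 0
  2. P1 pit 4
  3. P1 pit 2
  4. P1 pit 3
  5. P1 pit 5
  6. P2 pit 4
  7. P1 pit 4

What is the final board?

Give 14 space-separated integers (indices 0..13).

Answer: 1 4 0 0 0 1 5 9 9 5 6 0 5 1

Derivation:
Move 1: P1 pit0 -> P1=[0,4,6,5,5,4](0) P2=[5,5,2,5,2,3](0)
Move 2: P1 pit4 -> P1=[0,4,6,5,0,5](1) P2=[6,6,3,5,2,3](0)
Move 3: P1 pit2 -> P1=[0,4,0,6,1,6](2) P2=[7,7,3,5,2,3](0)
Move 4: P1 pit3 -> P1=[0,4,0,0,2,7](3) P2=[8,8,4,5,2,3](0)
Move 5: P1 pit5 -> P1=[0,4,0,0,2,0](4) P2=[9,9,5,6,3,4](0)
Move 6: P2 pit4 -> P1=[1,4,0,0,2,0](4) P2=[9,9,5,6,0,5](1)
Move 7: P1 pit4 -> P1=[1,4,0,0,0,1](5) P2=[9,9,5,6,0,5](1)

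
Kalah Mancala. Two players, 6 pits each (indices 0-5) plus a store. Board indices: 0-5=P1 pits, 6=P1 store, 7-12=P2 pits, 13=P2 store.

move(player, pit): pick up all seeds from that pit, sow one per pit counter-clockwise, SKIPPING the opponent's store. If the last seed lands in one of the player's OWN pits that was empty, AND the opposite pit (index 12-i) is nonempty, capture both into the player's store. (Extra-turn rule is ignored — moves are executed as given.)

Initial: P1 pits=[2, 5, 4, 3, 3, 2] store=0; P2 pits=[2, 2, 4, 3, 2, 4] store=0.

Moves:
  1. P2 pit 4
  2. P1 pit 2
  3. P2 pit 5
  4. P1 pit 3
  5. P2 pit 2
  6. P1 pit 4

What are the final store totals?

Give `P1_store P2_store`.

Move 1: P2 pit4 -> P1=[2,5,4,3,3,2](0) P2=[2,2,4,3,0,5](1)
Move 2: P1 pit2 -> P1=[2,5,0,4,4,3](1) P2=[2,2,4,3,0,5](1)
Move 3: P2 pit5 -> P1=[3,6,1,5,4,3](1) P2=[2,2,4,3,0,0](2)
Move 4: P1 pit3 -> P1=[3,6,1,0,5,4](2) P2=[3,3,4,3,0,0](2)
Move 5: P2 pit2 -> P1=[3,6,1,0,5,4](2) P2=[3,3,0,4,1,1](3)
Move 6: P1 pit4 -> P1=[3,6,1,0,0,5](3) P2=[4,4,1,4,1,1](3)

Answer: 3 3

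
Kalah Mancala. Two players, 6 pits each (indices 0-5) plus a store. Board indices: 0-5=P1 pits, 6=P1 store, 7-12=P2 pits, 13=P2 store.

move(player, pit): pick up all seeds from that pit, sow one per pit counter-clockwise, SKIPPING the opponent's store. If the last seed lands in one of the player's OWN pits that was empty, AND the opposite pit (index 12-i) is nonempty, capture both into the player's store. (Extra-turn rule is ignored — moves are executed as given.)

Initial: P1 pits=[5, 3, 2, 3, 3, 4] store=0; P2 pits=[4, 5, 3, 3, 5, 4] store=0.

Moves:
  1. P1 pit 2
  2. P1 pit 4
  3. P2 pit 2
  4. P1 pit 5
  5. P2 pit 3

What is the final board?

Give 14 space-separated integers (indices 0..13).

Answer: 6 4 0 4 0 0 2 6 7 1 0 7 6 1

Derivation:
Move 1: P1 pit2 -> P1=[5,3,0,4,4,4](0) P2=[4,5,3,3,5,4](0)
Move 2: P1 pit4 -> P1=[5,3,0,4,0,5](1) P2=[5,6,3,3,5,4](0)
Move 3: P2 pit2 -> P1=[5,3,0,4,0,5](1) P2=[5,6,0,4,6,5](0)
Move 4: P1 pit5 -> P1=[5,3,0,4,0,0](2) P2=[6,7,1,5,6,5](0)
Move 5: P2 pit3 -> P1=[6,4,0,4,0,0](2) P2=[6,7,1,0,7,6](1)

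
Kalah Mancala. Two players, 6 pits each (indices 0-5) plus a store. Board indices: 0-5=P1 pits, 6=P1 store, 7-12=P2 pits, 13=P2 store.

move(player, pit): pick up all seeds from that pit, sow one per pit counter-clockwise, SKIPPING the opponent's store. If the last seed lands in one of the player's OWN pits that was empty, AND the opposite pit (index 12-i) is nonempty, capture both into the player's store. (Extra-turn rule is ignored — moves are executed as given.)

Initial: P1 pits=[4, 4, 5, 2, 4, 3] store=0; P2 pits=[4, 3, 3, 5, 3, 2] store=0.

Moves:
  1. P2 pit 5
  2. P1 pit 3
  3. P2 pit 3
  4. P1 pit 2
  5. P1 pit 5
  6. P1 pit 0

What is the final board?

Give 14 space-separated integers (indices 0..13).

Move 1: P2 pit5 -> P1=[5,4,5,2,4,3](0) P2=[4,3,3,5,3,0](1)
Move 2: P1 pit3 -> P1=[5,4,5,0,5,4](0) P2=[4,3,3,5,3,0](1)
Move 3: P2 pit3 -> P1=[6,5,5,0,5,4](0) P2=[4,3,3,0,4,1](2)
Move 4: P1 pit2 -> P1=[6,5,0,1,6,5](1) P2=[5,3,3,0,4,1](2)
Move 5: P1 pit5 -> P1=[6,5,0,1,6,0](2) P2=[6,4,4,1,4,1](2)
Move 6: P1 pit0 -> P1=[0,6,1,2,7,1](3) P2=[6,4,4,1,4,1](2)

Answer: 0 6 1 2 7 1 3 6 4 4 1 4 1 2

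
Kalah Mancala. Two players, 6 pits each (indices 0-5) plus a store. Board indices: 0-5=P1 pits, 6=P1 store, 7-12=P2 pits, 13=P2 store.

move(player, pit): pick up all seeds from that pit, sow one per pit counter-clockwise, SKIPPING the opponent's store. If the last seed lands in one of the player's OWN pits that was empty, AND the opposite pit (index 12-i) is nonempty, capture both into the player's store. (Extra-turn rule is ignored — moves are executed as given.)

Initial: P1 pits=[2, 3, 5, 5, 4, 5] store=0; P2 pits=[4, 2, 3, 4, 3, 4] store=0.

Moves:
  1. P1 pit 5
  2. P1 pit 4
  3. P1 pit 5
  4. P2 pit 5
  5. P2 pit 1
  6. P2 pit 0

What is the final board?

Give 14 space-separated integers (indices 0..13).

Answer: 0 4 6 5 0 0 3 0 1 6 7 5 1 6

Derivation:
Move 1: P1 pit5 -> P1=[2,3,5,5,4,0](1) P2=[5,3,4,5,3,4](0)
Move 2: P1 pit4 -> P1=[2,3,5,5,0,1](2) P2=[6,4,4,5,3,4](0)
Move 3: P1 pit5 -> P1=[2,3,5,5,0,0](3) P2=[6,4,4,5,3,4](0)
Move 4: P2 pit5 -> P1=[3,4,6,5,0,0](3) P2=[6,4,4,5,3,0](1)
Move 5: P2 pit1 -> P1=[0,4,6,5,0,0](3) P2=[6,0,5,6,4,0](5)
Move 6: P2 pit0 -> P1=[0,4,6,5,0,0](3) P2=[0,1,6,7,5,1](6)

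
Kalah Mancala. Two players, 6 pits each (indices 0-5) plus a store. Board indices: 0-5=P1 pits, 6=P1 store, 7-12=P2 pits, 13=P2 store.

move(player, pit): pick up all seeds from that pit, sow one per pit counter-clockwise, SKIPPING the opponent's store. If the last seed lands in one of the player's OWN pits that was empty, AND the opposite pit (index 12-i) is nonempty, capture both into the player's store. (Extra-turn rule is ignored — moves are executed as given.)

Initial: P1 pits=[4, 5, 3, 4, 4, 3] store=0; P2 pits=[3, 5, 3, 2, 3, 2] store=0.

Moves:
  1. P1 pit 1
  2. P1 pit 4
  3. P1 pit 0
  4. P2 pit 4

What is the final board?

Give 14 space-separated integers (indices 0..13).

Move 1: P1 pit1 -> P1=[4,0,4,5,5,4](1) P2=[3,5,3,2,3,2](0)
Move 2: P1 pit4 -> P1=[4,0,4,5,0,5](2) P2=[4,6,4,2,3,2](0)
Move 3: P1 pit0 -> P1=[0,1,5,6,0,5](9) P2=[4,0,4,2,3,2](0)
Move 4: P2 pit4 -> P1=[1,1,5,6,0,5](9) P2=[4,0,4,2,0,3](1)

Answer: 1 1 5 6 0 5 9 4 0 4 2 0 3 1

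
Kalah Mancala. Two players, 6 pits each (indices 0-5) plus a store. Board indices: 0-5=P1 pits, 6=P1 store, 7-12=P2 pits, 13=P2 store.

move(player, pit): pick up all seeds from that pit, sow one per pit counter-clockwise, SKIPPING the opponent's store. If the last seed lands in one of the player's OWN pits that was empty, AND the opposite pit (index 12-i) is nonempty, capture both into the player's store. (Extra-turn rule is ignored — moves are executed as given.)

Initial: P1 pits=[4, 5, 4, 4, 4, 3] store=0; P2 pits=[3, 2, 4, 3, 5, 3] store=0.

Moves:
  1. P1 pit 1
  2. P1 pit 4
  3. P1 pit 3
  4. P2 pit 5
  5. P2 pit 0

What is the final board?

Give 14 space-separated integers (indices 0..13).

Answer: 0 1 5 0 1 6 3 0 5 6 4 6 0 7

Derivation:
Move 1: P1 pit1 -> P1=[4,0,5,5,5,4](1) P2=[3,2,4,3,5,3](0)
Move 2: P1 pit4 -> P1=[4,0,5,5,0,5](2) P2=[4,3,5,3,5,3](0)
Move 3: P1 pit3 -> P1=[4,0,5,0,1,6](3) P2=[5,4,5,3,5,3](0)
Move 4: P2 pit5 -> P1=[5,1,5,0,1,6](3) P2=[5,4,5,3,5,0](1)
Move 5: P2 pit0 -> P1=[0,1,5,0,1,6](3) P2=[0,5,6,4,6,0](7)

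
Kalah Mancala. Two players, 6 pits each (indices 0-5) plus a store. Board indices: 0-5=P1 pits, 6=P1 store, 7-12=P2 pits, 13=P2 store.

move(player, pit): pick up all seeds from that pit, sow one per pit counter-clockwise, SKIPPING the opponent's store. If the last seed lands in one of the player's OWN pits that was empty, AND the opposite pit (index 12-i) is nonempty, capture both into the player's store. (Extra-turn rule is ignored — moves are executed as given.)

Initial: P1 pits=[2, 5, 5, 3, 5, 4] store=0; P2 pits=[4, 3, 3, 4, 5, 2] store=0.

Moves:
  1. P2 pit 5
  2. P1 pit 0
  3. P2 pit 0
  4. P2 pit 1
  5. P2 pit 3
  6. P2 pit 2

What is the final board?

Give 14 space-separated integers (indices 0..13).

Answer: 2 7 7 4 5 4 0 0 0 0 1 9 3 3

Derivation:
Move 1: P2 pit5 -> P1=[3,5,5,3,5,4](0) P2=[4,3,3,4,5,0](1)
Move 2: P1 pit0 -> P1=[0,6,6,4,5,4](0) P2=[4,3,3,4,5,0](1)
Move 3: P2 pit0 -> P1=[0,6,6,4,5,4](0) P2=[0,4,4,5,6,0](1)
Move 4: P2 pit1 -> P1=[0,6,6,4,5,4](0) P2=[0,0,5,6,7,1](1)
Move 5: P2 pit3 -> P1=[1,7,7,4,5,4](0) P2=[0,0,5,0,8,2](2)
Move 6: P2 pit2 -> P1=[2,7,7,4,5,4](0) P2=[0,0,0,1,9,3](3)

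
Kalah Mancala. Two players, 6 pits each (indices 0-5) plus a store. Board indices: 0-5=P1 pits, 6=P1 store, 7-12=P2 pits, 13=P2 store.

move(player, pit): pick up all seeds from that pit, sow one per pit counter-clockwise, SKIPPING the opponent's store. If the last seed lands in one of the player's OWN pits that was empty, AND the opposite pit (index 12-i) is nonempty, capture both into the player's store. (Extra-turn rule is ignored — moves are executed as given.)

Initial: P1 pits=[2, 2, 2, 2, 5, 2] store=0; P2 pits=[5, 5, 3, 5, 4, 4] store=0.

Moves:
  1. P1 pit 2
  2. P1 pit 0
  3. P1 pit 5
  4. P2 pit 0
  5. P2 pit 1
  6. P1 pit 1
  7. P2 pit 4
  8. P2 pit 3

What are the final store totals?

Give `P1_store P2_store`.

Move 1: P1 pit2 -> P1=[2,2,0,3,6,2](0) P2=[5,5,3,5,4,4](0)
Move 2: P1 pit0 -> P1=[0,3,0,3,6,2](6) P2=[5,5,3,0,4,4](0)
Move 3: P1 pit5 -> P1=[0,3,0,3,6,0](7) P2=[6,5,3,0,4,4](0)
Move 4: P2 pit0 -> P1=[0,3,0,3,6,0](7) P2=[0,6,4,1,5,5](1)
Move 5: P2 pit1 -> P1=[1,3,0,3,6,0](7) P2=[0,0,5,2,6,6](2)
Move 6: P1 pit1 -> P1=[1,0,1,4,7,0](7) P2=[0,0,5,2,6,6](2)
Move 7: P2 pit4 -> P1=[2,1,2,5,7,0](7) P2=[0,0,5,2,0,7](3)
Move 8: P2 pit3 -> P1=[2,1,2,5,7,0](7) P2=[0,0,5,0,1,8](3)

Answer: 7 3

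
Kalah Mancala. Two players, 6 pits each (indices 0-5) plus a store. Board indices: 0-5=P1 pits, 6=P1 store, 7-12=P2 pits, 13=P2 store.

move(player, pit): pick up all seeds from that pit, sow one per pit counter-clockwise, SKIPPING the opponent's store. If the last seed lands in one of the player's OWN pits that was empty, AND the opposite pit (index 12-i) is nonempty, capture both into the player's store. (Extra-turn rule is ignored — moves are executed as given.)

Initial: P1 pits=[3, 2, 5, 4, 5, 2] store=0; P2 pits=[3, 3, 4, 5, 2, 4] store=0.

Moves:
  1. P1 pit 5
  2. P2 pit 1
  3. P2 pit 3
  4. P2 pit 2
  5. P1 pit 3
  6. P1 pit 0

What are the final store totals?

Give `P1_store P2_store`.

Move 1: P1 pit5 -> P1=[3,2,5,4,5,0](1) P2=[4,3,4,5,2,4](0)
Move 2: P2 pit1 -> P1=[3,2,5,4,5,0](1) P2=[4,0,5,6,3,4](0)
Move 3: P2 pit3 -> P1=[4,3,6,4,5,0](1) P2=[4,0,5,0,4,5](1)
Move 4: P2 pit2 -> P1=[5,3,6,4,5,0](1) P2=[4,0,0,1,5,6](2)
Move 5: P1 pit3 -> P1=[5,3,6,0,6,1](2) P2=[5,0,0,1,5,6](2)
Move 6: P1 pit0 -> P1=[0,4,7,1,7,2](2) P2=[5,0,0,1,5,6](2)

Answer: 2 2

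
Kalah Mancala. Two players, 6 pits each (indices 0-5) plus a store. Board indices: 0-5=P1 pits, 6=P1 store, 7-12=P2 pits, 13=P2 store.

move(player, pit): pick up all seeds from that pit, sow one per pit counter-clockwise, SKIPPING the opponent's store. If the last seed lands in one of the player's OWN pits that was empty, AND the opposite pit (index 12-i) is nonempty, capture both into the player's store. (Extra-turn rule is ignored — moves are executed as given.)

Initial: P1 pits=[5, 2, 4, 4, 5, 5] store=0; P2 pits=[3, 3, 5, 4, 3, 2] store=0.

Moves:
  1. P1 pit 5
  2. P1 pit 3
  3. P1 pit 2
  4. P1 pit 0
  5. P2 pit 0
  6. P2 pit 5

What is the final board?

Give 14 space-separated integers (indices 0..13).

Move 1: P1 pit5 -> P1=[5,2,4,4,5,0](1) P2=[4,4,6,5,3,2](0)
Move 2: P1 pit3 -> P1=[5,2,4,0,6,1](2) P2=[5,4,6,5,3,2](0)
Move 3: P1 pit2 -> P1=[5,2,0,1,7,2](3) P2=[5,4,6,5,3,2](0)
Move 4: P1 pit0 -> P1=[0,3,1,2,8,3](3) P2=[5,4,6,5,3,2](0)
Move 5: P2 pit0 -> P1=[0,3,1,2,8,3](3) P2=[0,5,7,6,4,3](0)
Move 6: P2 pit5 -> P1=[1,4,1,2,8,3](3) P2=[0,5,7,6,4,0](1)

Answer: 1 4 1 2 8 3 3 0 5 7 6 4 0 1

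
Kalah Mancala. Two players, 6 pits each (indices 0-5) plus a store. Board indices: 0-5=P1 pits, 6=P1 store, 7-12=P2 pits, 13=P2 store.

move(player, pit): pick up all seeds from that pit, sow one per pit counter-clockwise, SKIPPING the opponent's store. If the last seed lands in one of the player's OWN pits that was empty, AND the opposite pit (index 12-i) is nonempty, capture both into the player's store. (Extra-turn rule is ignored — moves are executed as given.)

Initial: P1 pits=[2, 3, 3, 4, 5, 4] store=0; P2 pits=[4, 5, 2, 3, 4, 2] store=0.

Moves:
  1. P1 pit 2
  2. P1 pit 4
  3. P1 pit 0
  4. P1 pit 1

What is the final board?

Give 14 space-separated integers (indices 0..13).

Move 1: P1 pit2 -> P1=[2,3,0,5,6,5](0) P2=[4,5,2,3,4,2](0)
Move 2: P1 pit4 -> P1=[2,3,0,5,0,6](1) P2=[5,6,3,4,4,2](0)
Move 3: P1 pit0 -> P1=[0,4,0,5,0,6](6) P2=[5,6,3,0,4,2](0)
Move 4: P1 pit1 -> P1=[0,0,1,6,1,7](6) P2=[5,6,3,0,4,2](0)

Answer: 0 0 1 6 1 7 6 5 6 3 0 4 2 0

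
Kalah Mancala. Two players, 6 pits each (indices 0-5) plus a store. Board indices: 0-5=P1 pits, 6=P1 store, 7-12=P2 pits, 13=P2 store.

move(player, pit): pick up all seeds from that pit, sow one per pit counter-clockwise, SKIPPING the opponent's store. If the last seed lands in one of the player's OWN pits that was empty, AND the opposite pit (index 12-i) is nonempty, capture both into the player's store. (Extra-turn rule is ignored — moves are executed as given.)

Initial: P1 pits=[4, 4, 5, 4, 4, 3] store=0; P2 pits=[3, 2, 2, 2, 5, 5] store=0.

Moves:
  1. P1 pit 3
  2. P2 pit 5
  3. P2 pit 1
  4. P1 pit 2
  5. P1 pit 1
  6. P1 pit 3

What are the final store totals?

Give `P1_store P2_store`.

Answer: 4 1

Derivation:
Move 1: P1 pit3 -> P1=[4,4,5,0,5,4](1) P2=[4,2,2,2,5,5](0)
Move 2: P2 pit5 -> P1=[5,5,6,1,5,4](1) P2=[4,2,2,2,5,0](1)
Move 3: P2 pit1 -> P1=[5,5,6,1,5,4](1) P2=[4,0,3,3,5,0](1)
Move 4: P1 pit2 -> P1=[5,5,0,2,6,5](2) P2=[5,1,3,3,5,0](1)
Move 5: P1 pit1 -> P1=[5,0,1,3,7,6](3) P2=[5,1,3,3,5,0](1)
Move 6: P1 pit3 -> P1=[5,0,1,0,8,7](4) P2=[5,1,3,3,5,0](1)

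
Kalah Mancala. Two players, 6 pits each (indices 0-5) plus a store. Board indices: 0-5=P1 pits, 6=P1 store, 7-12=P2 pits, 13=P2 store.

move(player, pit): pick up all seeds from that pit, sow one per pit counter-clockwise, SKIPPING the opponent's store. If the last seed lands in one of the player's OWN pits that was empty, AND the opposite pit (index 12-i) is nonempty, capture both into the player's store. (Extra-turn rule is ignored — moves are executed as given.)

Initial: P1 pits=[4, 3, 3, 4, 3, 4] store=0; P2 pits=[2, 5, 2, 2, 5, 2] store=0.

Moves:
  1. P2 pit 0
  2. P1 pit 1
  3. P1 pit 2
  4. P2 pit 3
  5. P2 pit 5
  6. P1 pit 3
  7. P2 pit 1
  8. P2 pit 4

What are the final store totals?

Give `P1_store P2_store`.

Answer: 2 3

Derivation:
Move 1: P2 pit0 -> P1=[4,3,3,4,3,4](0) P2=[0,6,3,2,5,2](0)
Move 2: P1 pit1 -> P1=[4,0,4,5,4,4](0) P2=[0,6,3,2,5,2](0)
Move 3: P1 pit2 -> P1=[4,0,0,6,5,5](1) P2=[0,6,3,2,5,2](0)
Move 4: P2 pit3 -> P1=[4,0,0,6,5,5](1) P2=[0,6,3,0,6,3](0)
Move 5: P2 pit5 -> P1=[5,1,0,6,5,5](1) P2=[0,6,3,0,6,0](1)
Move 6: P1 pit3 -> P1=[5,1,0,0,6,6](2) P2=[1,7,4,0,6,0](1)
Move 7: P2 pit1 -> P1=[6,2,0,0,6,6](2) P2=[1,0,5,1,7,1](2)
Move 8: P2 pit4 -> P1=[7,3,1,1,7,6](2) P2=[1,0,5,1,0,2](3)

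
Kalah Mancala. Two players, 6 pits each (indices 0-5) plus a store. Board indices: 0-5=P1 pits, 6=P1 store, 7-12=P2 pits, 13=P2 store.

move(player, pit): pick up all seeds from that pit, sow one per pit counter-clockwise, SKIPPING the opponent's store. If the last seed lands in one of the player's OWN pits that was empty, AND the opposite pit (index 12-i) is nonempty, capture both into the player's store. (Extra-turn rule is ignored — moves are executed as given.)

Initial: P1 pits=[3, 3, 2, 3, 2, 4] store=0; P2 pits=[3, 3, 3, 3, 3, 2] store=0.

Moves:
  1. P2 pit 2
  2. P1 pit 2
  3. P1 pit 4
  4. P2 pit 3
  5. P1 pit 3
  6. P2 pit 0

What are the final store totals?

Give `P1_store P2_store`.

Answer: 2 1

Derivation:
Move 1: P2 pit2 -> P1=[3,3,2,3,2,4](0) P2=[3,3,0,4,4,3](0)
Move 2: P1 pit2 -> P1=[3,3,0,4,3,4](0) P2=[3,3,0,4,4,3](0)
Move 3: P1 pit4 -> P1=[3,3,0,4,0,5](1) P2=[4,3,0,4,4,3](0)
Move 4: P2 pit3 -> P1=[4,3,0,4,0,5](1) P2=[4,3,0,0,5,4](1)
Move 5: P1 pit3 -> P1=[4,3,0,0,1,6](2) P2=[5,3,0,0,5,4](1)
Move 6: P2 pit0 -> P1=[4,3,0,0,1,6](2) P2=[0,4,1,1,6,5](1)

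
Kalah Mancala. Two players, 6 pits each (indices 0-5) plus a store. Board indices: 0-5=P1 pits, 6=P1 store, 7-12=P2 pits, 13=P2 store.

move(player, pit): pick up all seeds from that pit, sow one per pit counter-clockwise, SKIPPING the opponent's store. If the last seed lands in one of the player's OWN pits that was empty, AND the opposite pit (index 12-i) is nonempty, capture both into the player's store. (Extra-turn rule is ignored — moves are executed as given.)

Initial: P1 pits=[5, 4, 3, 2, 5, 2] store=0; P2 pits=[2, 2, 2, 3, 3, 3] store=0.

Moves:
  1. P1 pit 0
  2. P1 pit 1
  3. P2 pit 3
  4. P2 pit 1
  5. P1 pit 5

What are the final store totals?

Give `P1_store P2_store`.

Answer: 2 7

Derivation:
Move 1: P1 pit0 -> P1=[0,5,4,3,6,3](0) P2=[2,2,2,3,3,3](0)
Move 2: P1 pit1 -> P1=[0,0,5,4,7,4](1) P2=[2,2,2,3,3,3](0)
Move 3: P2 pit3 -> P1=[0,0,5,4,7,4](1) P2=[2,2,2,0,4,4](1)
Move 4: P2 pit1 -> P1=[0,0,0,4,7,4](1) P2=[2,0,3,0,4,4](7)
Move 5: P1 pit5 -> P1=[0,0,0,4,7,0](2) P2=[3,1,4,0,4,4](7)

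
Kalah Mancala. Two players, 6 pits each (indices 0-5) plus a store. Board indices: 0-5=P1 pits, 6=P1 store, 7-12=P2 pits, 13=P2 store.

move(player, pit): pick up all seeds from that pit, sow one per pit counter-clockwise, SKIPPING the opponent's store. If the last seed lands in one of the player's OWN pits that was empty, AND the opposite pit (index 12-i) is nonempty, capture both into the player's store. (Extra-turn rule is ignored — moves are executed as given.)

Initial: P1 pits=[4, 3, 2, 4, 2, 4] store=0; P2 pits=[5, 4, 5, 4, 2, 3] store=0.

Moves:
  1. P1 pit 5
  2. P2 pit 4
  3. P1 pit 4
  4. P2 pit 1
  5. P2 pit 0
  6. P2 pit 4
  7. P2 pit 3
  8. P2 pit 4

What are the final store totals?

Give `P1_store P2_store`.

Answer: 2 5

Derivation:
Move 1: P1 pit5 -> P1=[4,3,2,4,2,0](1) P2=[6,5,6,4,2,3](0)
Move 2: P2 pit4 -> P1=[4,3,2,4,2,0](1) P2=[6,5,6,4,0,4](1)
Move 3: P1 pit4 -> P1=[4,3,2,4,0,1](2) P2=[6,5,6,4,0,4](1)
Move 4: P2 pit1 -> P1=[4,3,2,4,0,1](2) P2=[6,0,7,5,1,5](2)
Move 5: P2 pit0 -> P1=[4,3,2,4,0,1](2) P2=[0,1,8,6,2,6](3)
Move 6: P2 pit4 -> P1=[4,3,2,4,0,1](2) P2=[0,1,8,6,0,7](4)
Move 7: P2 pit3 -> P1=[5,4,3,4,0,1](2) P2=[0,1,8,0,1,8](5)
Move 8: P2 pit4 -> P1=[5,4,3,4,0,1](2) P2=[0,1,8,0,0,9](5)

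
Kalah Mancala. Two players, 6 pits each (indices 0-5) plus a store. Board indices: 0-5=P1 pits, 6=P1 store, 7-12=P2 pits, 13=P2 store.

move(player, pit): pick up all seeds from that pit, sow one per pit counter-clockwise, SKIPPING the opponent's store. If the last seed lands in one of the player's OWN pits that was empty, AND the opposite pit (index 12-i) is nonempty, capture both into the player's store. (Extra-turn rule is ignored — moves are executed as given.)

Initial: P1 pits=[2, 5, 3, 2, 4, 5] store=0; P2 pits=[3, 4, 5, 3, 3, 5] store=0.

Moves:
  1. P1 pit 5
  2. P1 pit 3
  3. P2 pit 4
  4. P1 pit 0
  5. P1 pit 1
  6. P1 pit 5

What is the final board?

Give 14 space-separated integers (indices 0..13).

Answer: 0 0 5 1 6 0 15 1 5 0 4 0 6 1

Derivation:
Move 1: P1 pit5 -> P1=[2,5,3,2,4,0](1) P2=[4,5,6,4,3,5](0)
Move 2: P1 pit3 -> P1=[2,5,3,0,5,0](6) P2=[0,5,6,4,3,5](0)
Move 3: P2 pit4 -> P1=[3,5,3,0,5,0](6) P2=[0,5,6,4,0,6](1)
Move 4: P1 pit0 -> P1=[0,6,4,0,5,0](13) P2=[0,5,0,4,0,6](1)
Move 5: P1 pit1 -> P1=[0,0,5,1,6,1](14) P2=[1,5,0,4,0,6](1)
Move 6: P1 pit5 -> P1=[0,0,5,1,6,0](15) P2=[1,5,0,4,0,6](1)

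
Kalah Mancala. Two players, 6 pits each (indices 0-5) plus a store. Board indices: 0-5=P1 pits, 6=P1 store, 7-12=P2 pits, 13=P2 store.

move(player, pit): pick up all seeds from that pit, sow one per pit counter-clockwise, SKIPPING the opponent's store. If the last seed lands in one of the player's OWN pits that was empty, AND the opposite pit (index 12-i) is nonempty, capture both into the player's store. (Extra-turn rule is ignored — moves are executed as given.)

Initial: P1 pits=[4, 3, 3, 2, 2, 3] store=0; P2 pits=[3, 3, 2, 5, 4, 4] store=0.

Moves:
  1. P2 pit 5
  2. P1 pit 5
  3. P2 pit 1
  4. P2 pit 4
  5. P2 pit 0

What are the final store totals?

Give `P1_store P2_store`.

Answer: 1 14

Derivation:
Move 1: P2 pit5 -> P1=[5,4,4,2,2,3](0) P2=[3,3,2,5,4,0](1)
Move 2: P1 pit5 -> P1=[5,4,4,2,2,0](1) P2=[4,4,2,5,4,0](1)
Move 3: P2 pit1 -> P1=[0,4,4,2,2,0](1) P2=[4,0,3,6,5,0](7)
Move 4: P2 pit4 -> P1=[1,5,5,2,2,0](1) P2=[4,0,3,6,0,1](8)
Move 5: P2 pit0 -> P1=[1,0,5,2,2,0](1) P2=[0,1,4,7,0,1](14)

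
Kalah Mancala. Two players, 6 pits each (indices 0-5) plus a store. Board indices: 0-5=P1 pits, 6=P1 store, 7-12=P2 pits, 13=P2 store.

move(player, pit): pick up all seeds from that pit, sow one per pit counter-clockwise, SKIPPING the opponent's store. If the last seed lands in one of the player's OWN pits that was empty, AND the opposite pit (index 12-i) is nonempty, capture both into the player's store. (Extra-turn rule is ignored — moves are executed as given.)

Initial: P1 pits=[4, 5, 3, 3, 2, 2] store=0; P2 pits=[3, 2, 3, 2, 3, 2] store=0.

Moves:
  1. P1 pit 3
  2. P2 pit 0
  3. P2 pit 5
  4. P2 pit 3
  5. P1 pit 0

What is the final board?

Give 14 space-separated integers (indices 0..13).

Answer: 0 6 4 1 4 4 1 0 3 4 0 4 1 2

Derivation:
Move 1: P1 pit3 -> P1=[4,5,3,0,3,3](1) P2=[3,2,3,2,3,2](0)
Move 2: P2 pit0 -> P1=[4,5,3,0,3,3](1) P2=[0,3,4,3,3,2](0)
Move 3: P2 pit5 -> P1=[5,5,3,0,3,3](1) P2=[0,3,4,3,3,0](1)
Move 4: P2 pit3 -> P1=[5,5,3,0,3,3](1) P2=[0,3,4,0,4,1](2)
Move 5: P1 pit0 -> P1=[0,6,4,1,4,4](1) P2=[0,3,4,0,4,1](2)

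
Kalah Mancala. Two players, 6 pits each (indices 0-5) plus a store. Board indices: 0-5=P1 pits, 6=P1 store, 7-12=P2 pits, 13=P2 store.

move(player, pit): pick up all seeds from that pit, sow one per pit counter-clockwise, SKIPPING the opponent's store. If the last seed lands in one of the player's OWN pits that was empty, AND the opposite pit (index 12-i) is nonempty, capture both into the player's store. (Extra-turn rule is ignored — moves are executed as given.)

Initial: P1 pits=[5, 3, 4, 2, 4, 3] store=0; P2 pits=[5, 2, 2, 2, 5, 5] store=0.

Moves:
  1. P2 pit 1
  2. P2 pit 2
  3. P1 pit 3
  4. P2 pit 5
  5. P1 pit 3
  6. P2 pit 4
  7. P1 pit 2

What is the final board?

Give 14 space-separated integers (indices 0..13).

Answer: 7 5 0 2 8 5 1 6 1 0 4 0 1 2

Derivation:
Move 1: P2 pit1 -> P1=[5,3,4,2,4,3](0) P2=[5,0,3,3,5,5](0)
Move 2: P2 pit2 -> P1=[5,3,4,2,4,3](0) P2=[5,0,0,4,6,6](0)
Move 3: P1 pit3 -> P1=[5,3,4,0,5,4](0) P2=[5,0,0,4,6,6](0)
Move 4: P2 pit5 -> P1=[6,4,5,1,6,4](0) P2=[5,0,0,4,6,0](1)
Move 5: P1 pit3 -> P1=[6,4,5,0,7,4](0) P2=[5,0,0,4,6,0](1)
Move 6: P2 pit4 -> P1=[7,5,6,1,7,4](0) P2=[5,0,0,4,0,1](2)
Move 7: P1 pit2 -> P1=[7,5,0,2,8,5](1) P2=[6,1,0,4,0,1](2)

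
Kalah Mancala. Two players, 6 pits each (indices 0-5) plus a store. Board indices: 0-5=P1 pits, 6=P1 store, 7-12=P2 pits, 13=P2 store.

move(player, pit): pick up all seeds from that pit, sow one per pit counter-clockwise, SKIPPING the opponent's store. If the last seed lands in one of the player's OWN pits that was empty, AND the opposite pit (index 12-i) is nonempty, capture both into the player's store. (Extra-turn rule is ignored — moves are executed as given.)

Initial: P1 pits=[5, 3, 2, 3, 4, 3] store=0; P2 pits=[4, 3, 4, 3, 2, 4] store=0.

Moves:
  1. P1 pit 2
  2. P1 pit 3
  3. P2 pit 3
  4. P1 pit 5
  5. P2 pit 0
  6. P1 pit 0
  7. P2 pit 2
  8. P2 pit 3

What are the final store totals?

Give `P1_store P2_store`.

Move 1: P1 pit2 -> P1=[5,3,0,4,5,3](0) P2=[4,3,4,3,2,4](0)
Move 2: P1 pit3 -> P1=[5,3,0,0,6,4](1) P2=[5,3,4,3,2,4](0)
Move 3: P2 pit3 -> P1=[5,3,0,0,6,4](1) P2=[5,3,4,0,3,5](1)
Move 4: P1 pit5 -> P1=[5,3,0,0,6,0](2) P2=[6,4,5,0,3,5](1)
Move 5: P2 pit0 -> P1=[5,3,0,0,6,0](2) P2=[0,5,6,1,4,6](2)
Move 6: P1 pit0 -> P1=[0,4,1,1,7,1](2) P2=[0,5,6,1,4,6](2)
Move 7: P2 pit2 -> P1=[1,5,1,1,7,1](2) P2=[0,5,0,2,5,7](3)
Move 8: P2 pit3 -> P1=[1,5,1,1,7,1](2) P2=[0,5,0,0,6,8](3)

Answer: 2 3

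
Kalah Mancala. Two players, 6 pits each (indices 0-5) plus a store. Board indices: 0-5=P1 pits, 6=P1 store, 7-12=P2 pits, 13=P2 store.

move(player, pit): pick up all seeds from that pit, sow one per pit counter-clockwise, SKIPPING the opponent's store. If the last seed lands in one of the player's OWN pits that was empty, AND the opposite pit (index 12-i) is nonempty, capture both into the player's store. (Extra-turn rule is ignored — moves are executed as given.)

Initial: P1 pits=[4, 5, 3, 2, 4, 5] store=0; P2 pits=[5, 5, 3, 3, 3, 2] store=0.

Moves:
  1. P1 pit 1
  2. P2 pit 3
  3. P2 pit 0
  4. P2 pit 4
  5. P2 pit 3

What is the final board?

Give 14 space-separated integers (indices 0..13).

Move 1: P1 pit1 -> P1=[4,0,4,3,5,6](1) P2=[5,5,3,3,3,2](0)
Move 2: P2 pit3 -> P1=[4,0,4,3,5,6](1) P2=[5,5,3,0,4,3](1)
Move 3: P2 pit0 -> P1=[4,0,4,3,5,6](1) P2=[0,6,4,1,5,4](1)
Move 4: P2 pit4 -> P1=[5,1,5,3,5,6](1) P2=[0,6,4,1,0,5](2)
Move 5: P2 pit3 -> P1=[5,0,5,3,5,6](1) P2=[0,6,4,0,0,5](4)

Answer: 5 0 5 3 5 6 1 0 6 4 0 0 5 4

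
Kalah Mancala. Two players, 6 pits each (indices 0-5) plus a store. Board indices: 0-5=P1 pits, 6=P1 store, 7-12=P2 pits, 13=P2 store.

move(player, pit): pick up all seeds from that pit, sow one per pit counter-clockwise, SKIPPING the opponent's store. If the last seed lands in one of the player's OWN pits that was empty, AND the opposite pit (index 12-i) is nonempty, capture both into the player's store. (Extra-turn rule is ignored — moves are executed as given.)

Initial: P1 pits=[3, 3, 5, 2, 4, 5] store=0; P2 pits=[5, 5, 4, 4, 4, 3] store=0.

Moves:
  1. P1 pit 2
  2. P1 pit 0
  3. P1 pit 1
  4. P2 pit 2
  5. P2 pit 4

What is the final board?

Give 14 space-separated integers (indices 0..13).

Move 1: P1 pit2 -> P1=[3,3,0,3,5,6](1) P2=[6,5,4,4,4,3](0)
Move 2: P1 pit0 -> P1=[0,4,1,4,5,6](1) P2=[6,5,4,4,4,3](0)
Move 3: P1 pit1 -> P1=[0,0,2,5,6,7](1) P2=[6,5,4,4,4,3](0)
Move 4: P2 pit2 -> P1=[0,0,2,5,6,7](1) P2=[6,5,0,5,5,4](1)
Move 5: P2 pit4 -> P1=[1,1,3,5,6,7](1) P2=[6,5,0,5,0,5](2)

Answer: 1 1 3 5 6 7 1 6 5 0 5 0 5 2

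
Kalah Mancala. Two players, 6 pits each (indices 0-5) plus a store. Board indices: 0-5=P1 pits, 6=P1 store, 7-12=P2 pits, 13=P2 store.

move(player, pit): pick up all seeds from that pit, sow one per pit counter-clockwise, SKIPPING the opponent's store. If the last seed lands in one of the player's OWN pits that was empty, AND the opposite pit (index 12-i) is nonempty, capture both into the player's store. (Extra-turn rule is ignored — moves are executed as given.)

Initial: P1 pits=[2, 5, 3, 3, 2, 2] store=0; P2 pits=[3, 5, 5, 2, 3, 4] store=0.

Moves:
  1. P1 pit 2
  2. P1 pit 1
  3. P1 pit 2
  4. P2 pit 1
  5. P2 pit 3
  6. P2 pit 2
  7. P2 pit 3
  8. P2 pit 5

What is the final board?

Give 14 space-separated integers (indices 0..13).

Answer: 4 2 1 7 5 5 1 3 0 0 0 7 0 4

Derivation:
Move 1: P1 pit2 -> P1=[2,5,0,4,3,3](0) P2=[3,5,5,2,3,4](0)
Move 2: P1 pit1 -> P1=[2,0,1,5,4,4](1) P2=[3,5,5,2,3,4](0)
Move 3: P1 pit2 -> P1=[2,0,0,6,4,4](1) P2=[3,5,5,2,3,4](0)
Move 4: P2 pit1 -> P1=[2,0,0,6,4,4](1) P2=[3,0,6,3,4,5](1)
Move 5: P2 pit3 -> P1=[2,0,0,6,4,4](1) P2=[3,0,6,0,5,6](2)
Move 6: P2 pit2 -> P1=[3,1,0,6,4,4](1) P2=[3,0,0,1,6,7](3)
Move 7: P2 pit3 -> P1=[3,1,0,6,4,4](1) P2=[3,0,0,0,7,7](3)
Move 8: P2 pit5 -> P1=[4,2,1,7,5,5](1) P2=[3,0,0,0,7,0](4)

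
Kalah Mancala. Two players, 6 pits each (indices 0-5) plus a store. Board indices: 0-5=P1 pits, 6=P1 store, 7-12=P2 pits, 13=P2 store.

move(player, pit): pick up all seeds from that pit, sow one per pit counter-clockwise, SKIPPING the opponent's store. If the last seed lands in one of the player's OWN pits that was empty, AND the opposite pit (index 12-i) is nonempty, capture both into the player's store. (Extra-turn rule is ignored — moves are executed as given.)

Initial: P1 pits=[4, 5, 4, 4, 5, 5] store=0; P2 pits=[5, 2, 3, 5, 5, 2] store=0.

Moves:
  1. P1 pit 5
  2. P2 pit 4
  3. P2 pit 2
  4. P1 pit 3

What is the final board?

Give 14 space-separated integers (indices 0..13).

Answer: 5 6 5 0 6 1 2 7 3 0 7 1 4 2

Derivation:
Move 1: P1 pit5 -> P1=[4,5,4,4,5,0](1) P2=[6,3,4,6,5,2](0)
Move 2: P2 pit4 -> P1=[5,6,5,4,5,0](1) P2=[6,3,4,6,0,3](1)
Move 3: P2 pit2 -> P1=[5,6,5,4,5,0](1) P2=[6,3,0,7,1,4](2)
Move 4: P1 pit3 -> P1=[5,6,5,0,6,1](2) P2=[7,3,0,7,1,4](2)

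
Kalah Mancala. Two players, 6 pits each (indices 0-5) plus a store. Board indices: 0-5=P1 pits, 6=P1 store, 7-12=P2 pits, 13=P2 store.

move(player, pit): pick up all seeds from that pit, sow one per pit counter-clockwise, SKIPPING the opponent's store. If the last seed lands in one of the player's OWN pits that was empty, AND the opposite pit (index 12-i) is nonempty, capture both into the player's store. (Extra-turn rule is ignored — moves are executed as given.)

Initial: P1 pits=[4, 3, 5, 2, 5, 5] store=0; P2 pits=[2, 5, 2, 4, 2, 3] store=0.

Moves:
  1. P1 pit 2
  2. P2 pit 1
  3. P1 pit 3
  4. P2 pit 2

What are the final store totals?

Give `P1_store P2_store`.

Answer: 2 1

Derivation:
Move 1: P1 pit2 -> P1=[4,3,0,3,6,6](1) P2=[3,5,2,4,2,3](0)
Move 2: P2 pit1 -> P1=[4,3,0,3,6,6](1) P2=[3,0,3,5,3,4](1)
Move 3: P1 pit3 -> P1=[4,3,0,0,7,7](2) P2=[3,0,3,5,3,4](1)
Move 4: P2 pit2 -> P1=[4,3,0,0,7,7](2) P2=[3,0,0,6,4,5](1)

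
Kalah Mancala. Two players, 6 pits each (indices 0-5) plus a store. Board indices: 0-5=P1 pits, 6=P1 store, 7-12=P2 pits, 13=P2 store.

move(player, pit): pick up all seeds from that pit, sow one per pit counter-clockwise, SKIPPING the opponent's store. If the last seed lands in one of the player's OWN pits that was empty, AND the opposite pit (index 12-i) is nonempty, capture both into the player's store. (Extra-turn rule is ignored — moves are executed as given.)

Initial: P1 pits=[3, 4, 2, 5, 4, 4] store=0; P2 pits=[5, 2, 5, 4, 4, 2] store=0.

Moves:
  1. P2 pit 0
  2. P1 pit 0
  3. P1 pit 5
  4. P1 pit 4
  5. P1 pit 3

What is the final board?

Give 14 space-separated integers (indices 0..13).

Move 1: P2 pit0 -> P1=[3,4,2,5,4,4](0) P2=[0,3,6,5,5,3](0)
Move 2: P1 pit0 -> P1=[0,5,3,6,4,4](0) P2=[0,3,6,5,5,3](0)
Move 3: P1 pit5 -> P1=[0,5,3,6,4,0](1) P2=[1,4,7,5,5,3](0)
Move 4: P1 pit4 -> P1=[0,5,3,6,0,1](2) P2=[2,5,7,5,5,3](0)
Move 5: P1 pit3 -> P1=[0,5,3,0,1,2](3) P2=[3,6,8,5,5,3](0)

Answer: 0 5 3 0 1 2 3 3 6 8 5 5 3 0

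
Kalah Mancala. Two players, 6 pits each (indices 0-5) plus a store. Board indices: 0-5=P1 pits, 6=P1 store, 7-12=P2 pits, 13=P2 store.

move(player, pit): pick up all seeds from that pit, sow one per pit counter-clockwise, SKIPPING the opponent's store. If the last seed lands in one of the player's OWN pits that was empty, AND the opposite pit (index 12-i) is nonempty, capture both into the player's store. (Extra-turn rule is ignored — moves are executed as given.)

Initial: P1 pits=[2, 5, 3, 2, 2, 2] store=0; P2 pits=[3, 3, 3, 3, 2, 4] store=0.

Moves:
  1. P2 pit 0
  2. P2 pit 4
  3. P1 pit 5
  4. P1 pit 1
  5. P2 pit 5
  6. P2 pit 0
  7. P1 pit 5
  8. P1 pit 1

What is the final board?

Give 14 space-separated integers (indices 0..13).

Move 1: P2 pit0 -> P1=[2,5,3,2,2,2](0) P2=[0,4,4,4,2,4](0)
Move 2: P2 pit4 -> P1=[2,5,3,2,2,2](0) P2=[0,4,4,4,0,5](1)
Move 3: P1 pit5 -> P1=[2,5,3,2,2,0](1) P2=[1,4,4,4,0,5](1)
Move 4: P1 pit1 -> P1=[2,0,4,3,3,1](2) P2=[1,4,4,4,0,5](1)
Move 5: P2 pit5 -> P1=[3,1,5,4,3,1](2) P2=[1,4,4,4,0,0](2)
Move 6: P2 pit0 -> P1=[3,1,5,4,3,1](2) P2=[0,5,4,4,0,0](2)
Move 7: P1 pit5 -> P1=[3,1,5,4,3,0](3) P2=[0,5,4,4,0,0](2)
Move 8: P1 pit1 -> P1=[3,0,6,4,3,0](3) P2=[0,5,4,4,0,0](2)

Answer: 3 0 6 4 3 0 3 0 5 4 4 0 0 2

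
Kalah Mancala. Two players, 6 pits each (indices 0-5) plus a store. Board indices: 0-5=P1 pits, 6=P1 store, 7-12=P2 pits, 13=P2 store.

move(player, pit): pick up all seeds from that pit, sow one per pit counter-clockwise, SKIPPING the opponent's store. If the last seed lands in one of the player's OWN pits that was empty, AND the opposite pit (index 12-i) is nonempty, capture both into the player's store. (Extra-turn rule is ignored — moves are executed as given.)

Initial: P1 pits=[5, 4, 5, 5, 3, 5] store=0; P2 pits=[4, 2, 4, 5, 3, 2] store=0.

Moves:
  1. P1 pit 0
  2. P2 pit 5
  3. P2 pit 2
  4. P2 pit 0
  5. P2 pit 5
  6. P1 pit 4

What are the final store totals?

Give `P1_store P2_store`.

Answer: 1 3

Derivation:
Move 1: P1 pit0 -> P1=[0,5,6,6,4,6](0) P2=[4,2,4,5,3,2](0)
Move 2: P2 pit5 -> P1=[1,5,6,6,4,6](0) P2=[4,2,4,5,3,0](1)
Move 3: P2 pit2 -> P1=[1,5,6,6,4,6](0) P2=[4,2,0,6,4,1](2)
Move 4: P2 pit0 -> P1=[1,5,6,6,4,6](0) P2=[0,3,1,7,5,1](2)
Move 5: P2 pit5 -> P1=[1,5,6,6,4,6](0) P2=[0,3,1,7,5,0](3)
Move 6: P1 pit4 -> P1=[1,5,6,6,0,7](1) P2=[1,4,1,7,5,0](3)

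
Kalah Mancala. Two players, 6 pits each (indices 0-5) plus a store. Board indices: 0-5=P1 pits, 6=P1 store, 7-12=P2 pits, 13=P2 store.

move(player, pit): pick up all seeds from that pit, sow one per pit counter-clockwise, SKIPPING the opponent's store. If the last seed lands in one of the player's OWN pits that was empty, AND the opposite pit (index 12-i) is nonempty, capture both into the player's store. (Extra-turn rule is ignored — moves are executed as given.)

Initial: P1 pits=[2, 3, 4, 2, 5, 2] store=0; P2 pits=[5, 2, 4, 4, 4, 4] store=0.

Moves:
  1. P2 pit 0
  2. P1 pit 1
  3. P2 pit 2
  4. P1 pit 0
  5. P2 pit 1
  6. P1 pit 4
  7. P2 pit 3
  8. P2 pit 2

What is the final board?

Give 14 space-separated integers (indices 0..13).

Move 1: P2 pit0 -> P1=[2,3,4,2,5,2](0) P2=[0,3,5,5,5,5](0)
Move 2: P1 pit1 -> P1=[2,0,5,3,6,2](0) P2=[0,3,5,5,5,5](0)
Move 3: P2 pit2 -> P1=[3,0,5,3,6,2](0) P2=[0,3,0,6,6,6](1)
Move 4: P1 pit0 -> P1=[0,1,6,4,6,2](0) P2=[0,3,0,6,6,6](1)
Move 5: P2 pit1 -> P1=[0,1,6,4,6,2](0) P2=[0,0,1,7,7,6](1)
Move 6: P1 pit4 -> P1=[0,1,6,4,0,3](1) P2=[1,1,2,8,7,6](1)
Move 7: P2 pit3 -> P1=[1,2,7,5,1,3](1) P2=[1,1,2,0,8,7](2)
Move 8: P2 pit2 -> P1=[1,2,7,5,1,3](1) P2=[1,1,0,1,9,7](2)

Answer: 1 2 7 5 1 3 1 1 1 0 1 9 7 2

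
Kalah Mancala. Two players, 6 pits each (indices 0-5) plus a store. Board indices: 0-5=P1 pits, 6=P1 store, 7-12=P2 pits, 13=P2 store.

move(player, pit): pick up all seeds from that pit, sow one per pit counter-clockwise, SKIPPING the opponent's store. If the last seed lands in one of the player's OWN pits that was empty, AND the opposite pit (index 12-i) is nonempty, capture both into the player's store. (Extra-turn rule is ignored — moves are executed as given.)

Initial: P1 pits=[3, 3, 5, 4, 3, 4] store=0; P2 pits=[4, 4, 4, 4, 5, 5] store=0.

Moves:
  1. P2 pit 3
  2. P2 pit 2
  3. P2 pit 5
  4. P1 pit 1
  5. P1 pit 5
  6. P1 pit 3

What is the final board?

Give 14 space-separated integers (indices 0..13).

Answer: 5 0 7 0 6 1 2 6 6 2 2 8 0 3

Derivation:
Move 1: P2 pit3 -> P1=[4,3,5,4,3,4](0) P2=[4,4,4,0,6,6](1)
Move 2: P2 pit2 -> P1=[4,3,5,4,3,4](0) P2=[4,4,0,1,7,7](2)
Move 3: P2 pit5 -> P1=[5,4,6,5,4,5](0) P2=[4,4,0,1,7,0](3)
Move 4: P1 pit1 -> P1=[5,0,7,6,5,6](0) P2=[4,4,0,1,7,0](3)
Move 5: P1 pit5 -> P1=[5,0,7,6,5,0](1) P2=[5,5,1,2,8,0](3)
Move 6: P1 pit3 -> P1=[5,0,7,0,6,1](2) P2=[6,6,2,2,8,0](3)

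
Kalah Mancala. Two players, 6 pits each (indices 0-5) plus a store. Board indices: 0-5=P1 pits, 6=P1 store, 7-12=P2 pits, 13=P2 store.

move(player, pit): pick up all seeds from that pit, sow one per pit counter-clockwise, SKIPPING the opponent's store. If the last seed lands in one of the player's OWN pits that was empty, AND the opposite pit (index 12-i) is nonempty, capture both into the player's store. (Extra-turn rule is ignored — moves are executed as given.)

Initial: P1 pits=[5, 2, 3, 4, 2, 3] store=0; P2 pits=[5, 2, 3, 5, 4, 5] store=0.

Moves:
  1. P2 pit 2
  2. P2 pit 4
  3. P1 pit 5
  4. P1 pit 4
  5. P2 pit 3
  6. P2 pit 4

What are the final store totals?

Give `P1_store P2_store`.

Move 1: P2 pit2 -> P1=[5,2,3,4,2,3](0) P2=[5,2,0,6,5,6](0)
Move 2: P2 pit4 -> P1=[6,3,4,4,2,3](0) P2=[5,2,0,6,0,7](1)
Move 3: P1 pit5 -> P1=[6,3,4,4,2,0](1) P2=[6,3,0,6,0,7](1)
Move 4: P1 pit4 -> P1=[6,3,4,4,0,1](2) P2=[6,3,0,6,0,7](1)
Move 5: P2 pit3 -> P1=[7,4,5,4,0,1](2) P2=[6,3,0,0,1,8](2)
Move 6: P2 pit4 -> P1=[7,4,5,4,0,1](2) P2=[6,3,0,0,0,9](2)

Answer: 2 2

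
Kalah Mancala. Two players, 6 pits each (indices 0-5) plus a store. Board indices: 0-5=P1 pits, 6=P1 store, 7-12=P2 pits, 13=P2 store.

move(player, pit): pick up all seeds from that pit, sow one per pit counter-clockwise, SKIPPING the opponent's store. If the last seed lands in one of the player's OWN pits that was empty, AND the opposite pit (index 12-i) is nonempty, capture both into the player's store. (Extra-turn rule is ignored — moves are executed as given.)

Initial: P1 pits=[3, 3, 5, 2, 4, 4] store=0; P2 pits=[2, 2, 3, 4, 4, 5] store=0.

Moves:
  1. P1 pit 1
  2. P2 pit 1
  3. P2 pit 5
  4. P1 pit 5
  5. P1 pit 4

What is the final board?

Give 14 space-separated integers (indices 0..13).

Move 1: P1 pit1 -> P1=[3,0,6,3,5,4](0) P2=[2,2,3,4,4,5](0)
Move 2: P2 pit1 -> P1=[3,0,6,3,5,4](0) P2=[2,0,4,5,4,5](0)
Move 3: P2 pit5 -> P1=[4,1,7,4,5,4](0) P2=[2,0,4,5,4,0](1)
Move 4: P1 pit5 -> P1=[4,1,7,4,5,0](1) P2=[3,1,5,5,4,0](1)
Move 5: P1 pit4 -> P1=[4,1,7,4,0,1](2) P2=[4,2,6,5,4,0](1)

Answer: 4 1 7 4 0 1 2 4 2 6 5 4 0 1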